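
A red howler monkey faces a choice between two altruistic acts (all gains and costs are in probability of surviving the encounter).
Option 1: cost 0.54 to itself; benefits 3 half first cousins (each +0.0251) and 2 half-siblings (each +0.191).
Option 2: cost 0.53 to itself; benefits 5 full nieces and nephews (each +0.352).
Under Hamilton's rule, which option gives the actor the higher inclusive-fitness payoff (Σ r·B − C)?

Option 2

Option 1: r to a half first cousin = 0.0625.
Option 1: r to a half-sibling = 0.25.
Option 1: Σ r·B − C = (3·0.0625·0.0251 + 2·0.25·0.191) − 0.54 = -0.43979375.
Option 2: r to a full niece or nephew = 0.25.
Option 2: Σ r·B − C = (5·0.25·0.352) − 0.53 = -0.09.
Option 2 has the higher net inclusive-fitness payoff.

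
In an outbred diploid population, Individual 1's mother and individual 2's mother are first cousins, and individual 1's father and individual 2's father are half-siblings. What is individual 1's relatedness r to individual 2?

0.09375

With two independent routes of shared ancestry, r is the sum of the two contributions.
Individual 1 and individual 2 are related in two ways: second cousins through their mothers (r = 1/32) and half first cousins through their fathers (r = 1/16).
r = 1/32 + 1/16 = 0.09375.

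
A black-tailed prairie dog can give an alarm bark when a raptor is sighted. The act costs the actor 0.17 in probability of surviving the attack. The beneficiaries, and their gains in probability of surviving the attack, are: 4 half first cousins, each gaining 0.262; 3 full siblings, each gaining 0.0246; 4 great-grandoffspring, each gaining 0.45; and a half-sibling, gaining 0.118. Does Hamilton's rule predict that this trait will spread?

Hamilton's rule: the trait is favored when the sum of r·B over every recipient exceeds the actor's cost C.
r to a half first cousin = 1/16 (half first cousins share one grandparent — one path of length 4: r = (1/2)^4 = 1/16).
r to a full sibling = 1/2 (full sibs share both parents — two paths of length 2: r = 2·(1/2)^2 = 1/2).
r to a great-grandoffspring = 1/8 (three parent–offspring links: r = (1/2)^3 = 1/8).
r to a half-sibling = 0.25 (half-sibs share one parent — one path of length 2: r = (1/2)^2 = 1/4).
Summing one r·B term per recipient: 4·0.0625·0.262 + 3·0.5·0.0246 + 4·0.125·0.45 + 1·0.25·0.118 = 0.3569.
0.3569 > 0.17: the indirect benefit exceeds the cost.

Yes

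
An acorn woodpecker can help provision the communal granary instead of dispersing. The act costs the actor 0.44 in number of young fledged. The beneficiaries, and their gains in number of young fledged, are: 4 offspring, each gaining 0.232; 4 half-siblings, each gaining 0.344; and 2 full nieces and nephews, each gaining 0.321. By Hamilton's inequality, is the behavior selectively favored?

Yes

Hamilton's rule: the trait is favored when the sum of r·B over every recipient exceeds the actor's cost C.
r to an offspring = 0.5 (one parent–offspring link: r = (1/2)^1 = 1/2).
r to a half-sibling = 1/4 (half-sibs share one parent — one path of length 2: r = (1/2)^2 = 1/4).
r to a full niece or nephew = 1/4 (full aunt/uncle↔niece/nephew: two paths of length 3 through the shared grandparent pair: r = 2·(1/2)^3 = 1/4).
Summing one r·B term per recipient: 4·0.5·0.232 + 4·0.25·0.344 + 2·0.25·0.321 = 0.9685.
0.9685 > 0.44: the indirect benefit exceeds the cost.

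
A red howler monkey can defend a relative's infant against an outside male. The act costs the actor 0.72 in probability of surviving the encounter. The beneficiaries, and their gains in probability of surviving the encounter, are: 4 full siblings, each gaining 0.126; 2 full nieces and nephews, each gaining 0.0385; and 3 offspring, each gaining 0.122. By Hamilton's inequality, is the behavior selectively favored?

No

Hamilton's rule: the trait is favored when the sum of r·B over every recipient exceeds the actor's cost C.
r to a full sibling = 0.5 (full sibs share both parents — two paths of length 2: r = 2·(1/2)^2 = 1/2).
r to a full niece or nephew = 1/4 (full aunt/uncle↔niece/nephew: two paths of length 3 through the shared grandparent pair: r = 2·(1/2)^3 = 1/4).
r to an offspring = 0.5 (one parent–offspring link: r = (1/2)^1 = 1/2).
Summing one r·B term per recipient: 4·0.5·0.126 + 2·0.25·0.0385 + 3·0.5·0.122 = 0.45425.
0.45425 < 0.72: the indirect benefit is less than the cost.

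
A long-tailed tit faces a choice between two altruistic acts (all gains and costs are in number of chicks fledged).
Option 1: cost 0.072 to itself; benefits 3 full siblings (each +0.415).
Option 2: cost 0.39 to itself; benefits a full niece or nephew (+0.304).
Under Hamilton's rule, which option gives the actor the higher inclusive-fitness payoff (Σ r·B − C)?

Option 1

Option 1: r to a full sibling = 0.5.
Option 1: Σ r·B − C = (3·0.5·0.415) − 0.072 = 0.5505.
Option 2: r to a full niece or nephew = 0.25.
Option 2: Σ r·B − C = (1·0.25·0.304) − 0.39 = -0.314.
Option 1 has the higher net inclusive-fitness payoff.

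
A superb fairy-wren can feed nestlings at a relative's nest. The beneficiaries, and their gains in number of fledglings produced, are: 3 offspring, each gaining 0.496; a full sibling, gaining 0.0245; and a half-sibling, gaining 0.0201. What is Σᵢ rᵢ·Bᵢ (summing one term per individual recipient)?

r to an offspring = 1/2 (one parent–offspring link: r = (1/2)^1 = 1/2).
r to a full sibling = 1/2 (full sibs share both parents — two paths of length 2: r = 2·(1/2)^2 = 1/2).
r to a half-sibling = 0.25 (half-sibs share one parent — one path of length 2: r = (1/2)^2 = 1/4).
Summing one r·B term per recipient: 3·0.5·0.496 + 1·0.5·0.0245 + 1·0.25·0.0201 = 0.761275.

0.761275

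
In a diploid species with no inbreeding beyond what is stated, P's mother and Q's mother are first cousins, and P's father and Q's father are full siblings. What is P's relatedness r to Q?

0.15625

Wright's path rule: contributions from independent ancestry routes add.
P and Q are related in two ways: second cousins through their mothers (r = 1/32) and first cousins through their fathers (r = 1/8).
r = 1/32 + 1/8 = 0.15625.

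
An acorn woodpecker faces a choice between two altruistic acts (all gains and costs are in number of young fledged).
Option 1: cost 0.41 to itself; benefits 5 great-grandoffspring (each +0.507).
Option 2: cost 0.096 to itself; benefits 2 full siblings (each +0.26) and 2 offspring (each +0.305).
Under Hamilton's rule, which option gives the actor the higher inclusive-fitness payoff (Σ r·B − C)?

Option 1: r to a great-grandoffspring = 0.125.
Option 1: Σ r·B − C = (5·0.125·0.507) − 0.41 = -0.093125.
Option 2: r to a full sibling = 0.5.
Option 2: r to an offspring = 0.5.
Option 2: Σ r·B − C = (2·0.5·0.26 + 2·0.5·0.305) − 0.096 = 0.469.
Option 2 has the higher net inclusive-fitness payoff.

Option 2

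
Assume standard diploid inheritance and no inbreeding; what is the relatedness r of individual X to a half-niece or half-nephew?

0.125

Each parent–offspring link contributes a factor of 1/2, and independent paths through distinct common ancestors add.
Half-aunt/uncle↔niece/nephew: one path of length 3: r = (1/2)^3 = 1/8.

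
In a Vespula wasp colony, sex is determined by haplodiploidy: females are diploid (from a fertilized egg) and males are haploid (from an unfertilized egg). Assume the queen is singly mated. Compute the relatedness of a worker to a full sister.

0.75

Haplodiploid full sisters inherit their father's entire haploid genome identically (contributing 1/2) and on average half of their mother's contribution (1/2 · 1/2 = 1/4); r = 1/2 + 1/4 = 3/4.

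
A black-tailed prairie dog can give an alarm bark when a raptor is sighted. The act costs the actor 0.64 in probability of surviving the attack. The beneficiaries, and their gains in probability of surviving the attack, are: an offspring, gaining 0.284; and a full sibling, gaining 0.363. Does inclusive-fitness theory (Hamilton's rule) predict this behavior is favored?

Hamilton's rule: the trait is favored when the sum of r·B over every recipient exceeds the actor's cost C.
r to an offspring = 0.5 (one parent–offspring link: r = (1/2)^1 = 1/2).
r to a full sibling = 0.5 (full sibs share both parents — two paths of length 2: r = 2·(1/2)^2 = 1/2).
Summing one r·B term per recipient: 1·0.5·0.284 + 1·0.5·0.363 = 0.3235.
0.3235 < 0.64: the indirect benefit is less than the cost.

No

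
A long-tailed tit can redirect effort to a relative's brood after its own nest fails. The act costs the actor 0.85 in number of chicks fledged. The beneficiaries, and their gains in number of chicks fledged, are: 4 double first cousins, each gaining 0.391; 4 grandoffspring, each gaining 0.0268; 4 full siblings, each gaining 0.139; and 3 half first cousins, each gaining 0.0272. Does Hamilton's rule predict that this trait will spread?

Hamilton's rule: the trait is favored when the sum of r·B over every recipient exceeds the actor's cost C.
r to a double first cousin = 0.25 (double first cousins share both grandparent pairs — four paths of length 4: r = 4·(1/2)^4 = 1/4).
r to a grandoffspring = 0.25 (two parent–offspring links: r = (1/2)^2 = 1/4).
r to a full sibling = 0.5 (full sibs share both parents — two paths of length 2: r = 2·(1/2)^2 = 1/2).
r to a half first cousin = 1/16 (half first cousins share one grandparent — one path of length 4: r = (1/2)^4 = 1/16).
Summing one r·B term per recipient: 4·0.25·0.391 + 4·0.25·0.0268 + 4·0.5·0.139 + 3·0.0625·0.0272 = 0.7009.
0.7009 < 0.85: the indirect benefit is less than the cost.

No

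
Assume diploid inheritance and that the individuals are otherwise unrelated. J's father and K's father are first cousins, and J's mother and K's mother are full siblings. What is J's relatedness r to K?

0.15625

Independent pedigree routes through distinct common ancestors add.
J and K are related in two ways: second cousins through their fathers (r = 1/32) and first cousins through their mothers (r = 1/8).
r = 1/32 + 1/8 = 0.15625.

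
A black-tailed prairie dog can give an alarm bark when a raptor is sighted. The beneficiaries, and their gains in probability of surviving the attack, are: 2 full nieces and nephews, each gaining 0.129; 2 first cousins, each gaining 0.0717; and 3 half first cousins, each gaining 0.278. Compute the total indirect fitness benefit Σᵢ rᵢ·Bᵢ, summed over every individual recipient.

r to a full niece or nephew = 0.25 (full aunt/uncle↔niece/nephew: two paths of length 3 through the shared grandparent pair: r = 2·(1/2)^3 = 1/4).
r to a first cousin = 0.125 (first cousins share one grandparent pair — two paths of length 4: r = 2·(1/2)^4 = 1/8).
r to a half first cousin = 0.0625 (half first cousins share one grandparent — one path of length 4: r = (1/2)^4 = 1/16).
Summing one r·B term per recipient: 2·0.25·0.129 + 2·0.125·0.0717 + 3·0.0625·0.278 = 0.13455.

0.13455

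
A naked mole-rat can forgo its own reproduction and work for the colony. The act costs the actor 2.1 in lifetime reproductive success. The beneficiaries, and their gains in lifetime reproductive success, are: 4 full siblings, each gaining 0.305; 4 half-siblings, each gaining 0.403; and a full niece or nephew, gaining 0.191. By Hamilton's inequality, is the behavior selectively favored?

Hamilton's rule: the trait is favored when the sum of r·B over every recipient exceeds the actor's cost C.
r to a full sibling = 0.5 (full sibs share both parents — two paths of length 2: r = 2·(1/2)^2 = 1/2).
r to a half-sibling = 1/4 (half-sibs share one parent — one path of length 2: r = (1/2)^2 = 1/4).
r to a full niece or nephew = 0.25 (full aunt/uncle↔niece/nephew: two paths of length 3 through the shared grandparent pair: r = 2·(1/2)^3 = 1/4).
Summing one r·B term per recipient: 4·0.5·0.305 + 4·0.25·0.403 + 1·0.25·0.191 = 1.06075.
1.06075 < 2.1: the indirect benefit is less than the cost.

No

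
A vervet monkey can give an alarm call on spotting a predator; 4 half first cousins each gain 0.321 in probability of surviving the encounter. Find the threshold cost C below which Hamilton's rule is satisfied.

0.08025

r to a half first cousin = 1/16 (half first cousins share one grandparent — one path of length 4: r = (1/2)^4 = 1/16).
Hamilton's rule: n·r·B > C, so the trait is favored while C < n·r·B = 4·0.0625·0.321 = 0.08025.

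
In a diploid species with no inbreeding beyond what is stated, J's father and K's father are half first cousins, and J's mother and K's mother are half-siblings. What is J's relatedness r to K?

Relatedness sums over independent paths through distinct common ancestors.
J and K are related in two ways: half second cousins through their fathers (r = 1/64) and half first cousins through their mothers (r = 1/16).
r = 1/64 + 1/16 = 0.078125.

0.078125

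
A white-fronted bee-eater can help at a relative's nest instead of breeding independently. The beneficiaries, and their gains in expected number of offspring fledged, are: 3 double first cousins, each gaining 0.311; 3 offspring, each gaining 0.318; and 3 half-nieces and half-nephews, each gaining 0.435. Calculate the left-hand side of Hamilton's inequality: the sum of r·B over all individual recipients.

r to a double first cousin = 1/4 (double first cousins share both grandparent pairs — four paths of length 4: r = 4·(1/2)^4 = 1/4).
r to an offspring = 0.5 (one parent–offspring link: r = (1/2)^1 = 1/2).
r to a half-niece or half-nephew = 1/8 (half-aunt/uncle↔niece/nephew: one path of length 3: r = (1/2)^3 = 1/8).
Summing one r·B term per recipient: 3·0.25·0.311 + 3·0.5·0.318 + 3·0.125·0.435 = 0.873375.

0.873375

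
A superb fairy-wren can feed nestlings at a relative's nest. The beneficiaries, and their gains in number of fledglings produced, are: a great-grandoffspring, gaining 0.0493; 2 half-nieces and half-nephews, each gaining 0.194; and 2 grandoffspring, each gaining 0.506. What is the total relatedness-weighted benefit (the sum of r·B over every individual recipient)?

r to a great-grandoffspring = 1/8 (three parent–offspring links: r = (1/2)^3 = 1/8).
r to a half-niece or half-nephew = 0.125 (half-aunt/uncle↔niece/nephew: one path of length 3: r = (1/2)^3 = 1/8).
r to a grandoffspring = 1/4 (two parent–offspring links: r = (1/2)^2 = 1/4).
Summing one r·B term per recipient: 1·0.125·0.0493 + 2·0.125·0.194 + 2·0.25·0.506 = 0.3076625.

0.3076625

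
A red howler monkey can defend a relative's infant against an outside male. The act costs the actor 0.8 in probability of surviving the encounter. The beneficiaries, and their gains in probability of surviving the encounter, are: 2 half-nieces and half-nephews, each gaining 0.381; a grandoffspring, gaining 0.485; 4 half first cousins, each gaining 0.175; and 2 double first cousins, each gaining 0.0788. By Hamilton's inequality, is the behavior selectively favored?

No

Hamilton's rule: the trait is favored when the sum of r·B over every recipient exceeds the actor's cost C.
r to a half-niece or half-nephew = 0.125 (half-aunt/uncle↔niece/nephew: one path of length 3: r = (1/2)^3 = 1/8).
r to a grandoffspring = 0.25 (two parent–offspring links: r = (1/2)^2 = 1/4).
r to a half first cousin = 0.0625 (half first cousins share one grandparent — one path of length 4: r = (1/2)^4 = 1/16).
r to a double first cousin = 0.25 (double first cousins share both grandparent pairs — four paths of length 4: r = 4·(1/2)^4 = 1/4).
Summing one r·B term per recipient: 2·0.125·0.381 + 1·0.25·0.485 + 4·0.0625·0.175 + 2·0.25·0.0788 = 0.29965.
0.29965 < 0.8: the indirect benefit is less than the cost.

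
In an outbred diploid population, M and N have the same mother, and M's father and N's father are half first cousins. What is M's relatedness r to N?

Relatedness sums over independent paths through distinct common ancestors.
M and N are related in two ways: half-sibs through their shared mother (r = 1/4) and half second cousins through their fathers (r = 1/64).
r = 1/4 + 1/64 = 0.265625.

0.265625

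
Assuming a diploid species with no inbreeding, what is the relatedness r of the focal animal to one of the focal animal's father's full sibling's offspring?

0.125

Each parent–offspring link contributes a factor of 1/2, and independent paths through distinct common ancestors add.
First cousins share one grandparent pair — two paths of length 4: r = 2·(1/2)^4 = 1/8.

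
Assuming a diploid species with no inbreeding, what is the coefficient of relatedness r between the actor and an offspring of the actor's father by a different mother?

0.25

Each parent–offspring link contributes a factor of 1/2, and independent paths through distinct common ancestors add.
Half-sibs share one parent — one path of length 2: r = (1/2)^2 = 1/4.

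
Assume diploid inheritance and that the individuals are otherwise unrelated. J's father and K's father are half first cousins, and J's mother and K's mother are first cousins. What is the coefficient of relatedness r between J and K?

With two independent routes of shared ancestry, r is the sum of the two contributions.
J and K are related in two ways: half second cousins through their fathers (r = 1/64) and second cousins through their mothers (r = 1/32).
r = 1/64 + 1/32 = 0.046875.

0.046875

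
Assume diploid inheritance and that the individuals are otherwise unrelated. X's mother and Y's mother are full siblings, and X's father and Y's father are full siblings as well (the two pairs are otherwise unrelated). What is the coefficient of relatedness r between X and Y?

0.25

Relatedness sums over independent paths through distinct common ancestors.
X and Y are related in two ways: first cousins through their mothers (r = 1/8) and first cousins through their fathers (r = 1/8) — i.e. double first cousins.
r = 1/8 + 1/8 = 0.25.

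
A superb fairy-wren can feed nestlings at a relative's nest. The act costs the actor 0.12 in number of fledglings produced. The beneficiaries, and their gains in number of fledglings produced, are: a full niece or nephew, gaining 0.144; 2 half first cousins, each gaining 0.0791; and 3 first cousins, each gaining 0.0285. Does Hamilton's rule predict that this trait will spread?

No

Hamilton's rule: the trait is favored when the sum of r·B over every recipient exceeds the actor's cost C.
r to a full niece or nephew = 1/4 (full aunt/uncle↔niece/nephew: two paths of length 3 through the shared grandparent pair: r = 2·(1/2)^3 = 1/4).
r to a half first cousin = 1/16 (half first cousins share one grandparent — one path of length 4: r = (1/2)^4 = 1/16).
r to a first cousin = 0.125 (first cousins share one grandparent pair — two paths of length 4: r = 2·(1/2)^4 = 1/8).
Summing one r·B term per recipient: 1·0.25·0.144 + 2·0.0625·0.0791 + 3·0.125·0.0285 = 0.056575.
0.056575 < 0.12: the indirect benefit is less than the cost.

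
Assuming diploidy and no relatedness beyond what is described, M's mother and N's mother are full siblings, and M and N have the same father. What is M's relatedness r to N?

Independent pedigree routes through distinct common ancestors add.
M and N are related in two ways: first cousins through their mothers (r = 1/8) and half-sibs through their shared father (r = 1/4).
r = 1/8 + 1/4 = 0.375.

0.375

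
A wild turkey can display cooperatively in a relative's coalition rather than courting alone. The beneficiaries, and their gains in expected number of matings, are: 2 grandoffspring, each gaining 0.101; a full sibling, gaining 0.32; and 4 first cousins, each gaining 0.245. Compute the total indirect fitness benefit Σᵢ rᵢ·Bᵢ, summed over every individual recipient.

0.333

r to a grandoffspring = 1/4 (two parent–offspring links: r = (1/2)^2 = 1/4).
r to a full sibling = 0.5 (full sibs share both parents — two paths of length 2: r = 2·(1/2)^2 = 1/2).
r to a first cousin = 1/8 (first cousins share one grandparent pair — two paths of length 4: r = 2·(1/2)^4 = 1/8).
Summing one r·B term per recipient: 2·0.25·0.101 + 1·0.5·0.32 + 4·0.125·0.245 = 0.333.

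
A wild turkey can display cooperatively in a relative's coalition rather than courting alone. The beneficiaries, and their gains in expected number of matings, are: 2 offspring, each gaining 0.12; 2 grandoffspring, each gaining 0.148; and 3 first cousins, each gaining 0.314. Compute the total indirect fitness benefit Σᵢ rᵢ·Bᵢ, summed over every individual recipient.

r to an offspring = 0.5 (one parent–offspring link: r = (1/2)^1 = 1/2).
r to a grandoffspring = 1/4 (two parent–offspring links: r = (1/2)^2 = 1/4).
r to a first cousin = 0.125 (first cousins share one grandparent pair — two paths of length 4: r = 2·(1/2)^4 = 1/8).
Summing one r·B term per recipient: 2·0.5·0.12 + 2·0.25·0.148 + 3·0.125·0.314 = 0.31175.

0.31175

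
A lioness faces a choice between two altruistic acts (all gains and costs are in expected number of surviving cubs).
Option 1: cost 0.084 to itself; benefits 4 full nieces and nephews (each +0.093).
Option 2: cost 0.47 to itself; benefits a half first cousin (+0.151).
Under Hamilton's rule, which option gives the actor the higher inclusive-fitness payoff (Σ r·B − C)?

Option 1: r to a full niece or nephew = 0.25.
Option 1: Σ r·B − C = (4·0.25·0.093) − 0.084 = 0.009.
Option 2: r to a half first cousin = 0.0625.
Option 2: Σ r·B − C = (1·0.0625·0.151) − 0.47 = -0.4605625.
Option 1 has the higher net inclusive-fitness payoff.

Option 1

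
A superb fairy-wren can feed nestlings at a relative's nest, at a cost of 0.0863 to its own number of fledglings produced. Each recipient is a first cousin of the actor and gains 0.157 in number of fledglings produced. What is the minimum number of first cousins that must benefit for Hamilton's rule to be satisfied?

r to a first cousin = 1/8 (first cousins share one grandparent pair — two paths of length 4: r = 2·(1/2)^4 = 1/8).
Hamilton's rule: n·r·B > C  ⇒  n > C/(r·B) = 0.0863/(0.125·0.157) = 4.397.
The smallest integer exceeding 4.397 is 5.

5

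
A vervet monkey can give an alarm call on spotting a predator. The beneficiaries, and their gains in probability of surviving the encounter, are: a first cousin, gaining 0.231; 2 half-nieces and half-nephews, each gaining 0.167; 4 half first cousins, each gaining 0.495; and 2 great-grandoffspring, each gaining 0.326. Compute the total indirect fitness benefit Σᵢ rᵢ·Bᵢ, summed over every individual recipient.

r to a first cousin = 1/8 (first cousins share one grandparent pair — two paths of length 4: r = 2·(1/2)^4 = 1/8).
r to a half-niece or half-nephew = 1/8 (half-aunt/uncle↔niece/nephew: one path of length 3: r = (1/2)^3 = 1/8).
r to a half first cousin = 1/16 (half first cousins share one grandparent — one path of length 4: r = (1/2)^4 = 1/16).
r to a great-grandoffspring = 0.125 (three parent–offspring links: r = (1/2)^3 = 1/8).
Summing one r·B term per recipient: 1·0.125·0.231 + 2·0.125·0.167 + 4·0.0625·0.495 + 2·0.125·0.326 = 0.275875.

0.275875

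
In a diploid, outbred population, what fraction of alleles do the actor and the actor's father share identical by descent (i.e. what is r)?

Each parent–offspring link contributes a factor of 1/2, and independent paths through distinct common ancestors add.
One parent–offspring link: r = (1/2)^1 = 1/2.

0.5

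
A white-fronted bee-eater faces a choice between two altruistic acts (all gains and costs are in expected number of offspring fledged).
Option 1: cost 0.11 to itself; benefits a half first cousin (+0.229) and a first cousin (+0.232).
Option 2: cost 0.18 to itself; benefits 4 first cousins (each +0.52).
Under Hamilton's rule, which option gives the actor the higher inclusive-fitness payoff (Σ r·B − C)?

Option 2

Option 1: r to a half first cousin = 0.0625.
Option 1: r to a first cousin = 0.125.
Option 1: Σ r·B − C = (1·0.0625·0.229 + 1·0.125·0.232) − 0.11 = -0.0666875.
Option 2: r to a first cousin = 0.125.
Option 2: Σ r·B − C = (4·0.125·0.52) − 0.18 = 0.08.
Option 2 has the higher net inclusive-fitness payoff.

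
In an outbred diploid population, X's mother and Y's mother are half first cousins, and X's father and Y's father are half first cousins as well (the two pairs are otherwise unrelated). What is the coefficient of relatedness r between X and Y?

0.03125

Wright's path rule: contributions from independent ancestry routes add.
X and Y are related in two ways: half second cousins through their mothers (r = 1/64) and half second cousins through their fathers (r = 1/64).
r = 1/64 + 1/64 = 0.03125.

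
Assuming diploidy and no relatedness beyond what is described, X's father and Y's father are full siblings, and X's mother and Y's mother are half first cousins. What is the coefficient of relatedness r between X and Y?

Independent pedigree routes through distinct common ancestors add.
X and Y are related in two ways: first cousins through their fathers (r = 1/8) and half second cousins through their mothers (r = 1/64).
r = 1/8 + 1/64 = 9/64 = 0.140625.

0.140625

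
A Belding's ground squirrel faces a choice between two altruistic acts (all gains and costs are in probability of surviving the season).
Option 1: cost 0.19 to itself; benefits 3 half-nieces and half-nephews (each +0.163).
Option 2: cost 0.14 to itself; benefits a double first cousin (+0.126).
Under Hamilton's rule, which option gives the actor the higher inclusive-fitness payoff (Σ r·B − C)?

Option 1: r to a half-niece or half-nephew = 0.125.
Option 1: Σ r·B − C = (3·0.125·0.163) − 0.19 = -0.128875.
Option 2: r to a double first cousin = 0.25.
Option 2: Σ r·B − C = (1·0.25·0.126) − 0.14 = -0.1085.
Option 2 has the higher net inclusive-fitness payoff.

Option 2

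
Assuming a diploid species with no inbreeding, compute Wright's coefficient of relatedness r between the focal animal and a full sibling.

Full sibs share both parents — two paths of length 2: r = 2·(1/2)^2 = 1/2.

0.5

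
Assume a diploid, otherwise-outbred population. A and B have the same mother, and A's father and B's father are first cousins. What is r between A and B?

Relatedness sums over independent paths through distinct common ancestors.
A and B are related in two ways: half-sibs through their shared mother (r = 1/4) and second cousins through their fathers (r = 1/32).
r = 1/4 + 1/32 = 0.28125.

0.28125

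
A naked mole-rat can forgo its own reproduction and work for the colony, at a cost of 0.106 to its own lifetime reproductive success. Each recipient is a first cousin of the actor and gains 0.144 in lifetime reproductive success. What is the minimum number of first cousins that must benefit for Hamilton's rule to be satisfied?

6

r to a first cousin = 0.125 (first cousins share one grandparent pair — two paths of length 4: r = 2·(1/2)^4 = 1/8).
Hamilton's rule: n·r·B > C  ⇒  n > C/(r·B) = 0.106/(0.125·0.144) = 5.889.
The smallest integer exceeding 5.889 is 6.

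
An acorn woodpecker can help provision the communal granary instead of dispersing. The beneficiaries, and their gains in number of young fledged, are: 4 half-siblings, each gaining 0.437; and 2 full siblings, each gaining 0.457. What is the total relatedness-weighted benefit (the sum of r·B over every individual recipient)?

0.894

r to a half-sibling = 1/4 (half-sibs share one parent — one path of length 2: r = (1/2)^2 = 1/4).
r to a full sibling = 0.5 (full sibs share both parents — two paths of length 2: r = 2·(1/2)^2 = 1/2).
Summing one r·B term per recipient: 4·0.25·0.437 + 2·0.5·0.457 = 0.894.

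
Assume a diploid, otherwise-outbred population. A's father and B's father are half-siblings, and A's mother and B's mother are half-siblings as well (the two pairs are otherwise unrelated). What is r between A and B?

0.125

Relatedness sums over independent paths through distinct common ancestors.
A and B are related in two ways: half first cousins through their fathers (r = 1/16) and half first cousins through their mothers (r = 1/16).
r = 1/16 + 1/16 = 0.125.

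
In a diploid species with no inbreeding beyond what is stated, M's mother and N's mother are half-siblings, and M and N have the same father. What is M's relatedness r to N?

0.3125

Wright's path rule: contributions from independent ancestry routes add.
M and N are related in two ways: half first cousins through their mothers (r = 1/16) and half-sibs through their shared father (r = 1/4).
r = 1/16 + 1/4 = 5/16 = 0.3125.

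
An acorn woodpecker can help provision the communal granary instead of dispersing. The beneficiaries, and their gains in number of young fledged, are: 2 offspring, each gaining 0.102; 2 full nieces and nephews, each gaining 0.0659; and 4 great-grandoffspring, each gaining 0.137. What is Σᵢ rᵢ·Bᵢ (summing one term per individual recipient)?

0.20345

r to an offspring = 0.5 (one parent–offspring link: r = (1/2)^1 = 1/2).
r to a full niece or nephew = 1/4 (full aunt/uncle↔niece/nephew: two paths of length 3 through the shared grandparent pair: r = 2·(1/2)^3 = 1/4).
r to a great-grandoffspring = 0.125 (three parent–offspring links: r = (1/2)^3 = 1/8).
Summing one r·B term per recipient: 2·0.5·0.102 + 2·0.25·0.0659 + 4·0.125·0.137 = 0.20345.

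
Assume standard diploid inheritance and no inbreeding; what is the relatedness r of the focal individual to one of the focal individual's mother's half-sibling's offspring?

0.0625

Each parent–offspring link contributes a factor of 1/2, and independent paths through distinct common ancestors add.
Half first cousins share one grandparent — one path of length 4: r = (1/2)^4 = 1/16.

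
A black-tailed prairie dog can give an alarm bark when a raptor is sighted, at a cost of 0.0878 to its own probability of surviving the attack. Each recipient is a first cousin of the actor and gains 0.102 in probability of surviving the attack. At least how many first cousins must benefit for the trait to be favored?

7

r to a first cousin = 0.125 (first cousins share one grandparent pair — two paths of length 4: r = 2·(1/2)^4 = 1/8).
Hamilton's rule: n·r·B > C  ⇒  n > C/(r·B) = 0.0878/(0.125·0.102) = 6.886.
The smallest integer exceeding 6.886 is 7.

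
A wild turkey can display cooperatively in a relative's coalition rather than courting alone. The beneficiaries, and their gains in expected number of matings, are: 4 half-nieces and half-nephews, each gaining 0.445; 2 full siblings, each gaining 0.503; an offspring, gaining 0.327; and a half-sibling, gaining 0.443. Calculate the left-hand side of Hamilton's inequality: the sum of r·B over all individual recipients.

r to a half-niece or half-nephew = 0.125 (half-aunt/uncle↔niece/nephew: one path of length 3: r = (1/2)^3 = 1/8).
r to a full sibling = 0.5 (full sibs share both parents — two paths of length 2: r = 2·(1/2)^2 = 1/2).
r to an offspring = 0.5 (one parent–offspring link: r = (1/2)^1 = 1/2).
r to a half-sibling = 1/4 (half-sibs share one parent — one path of length 2: r = (1/2)^2 = 1/4).
Summing one r·B term per recipient: 4·0.125·0.445 + 2·0.5·0.503 + 1·0.5·0.327 + 1·0.25·0.443 = 0.99975.

0.99975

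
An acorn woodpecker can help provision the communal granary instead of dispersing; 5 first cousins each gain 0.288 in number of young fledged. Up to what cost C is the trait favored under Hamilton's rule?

0.18

r to a first cousin = 0.125 (first cousins share one grandparent pair — two paths of length 4: r = 2·(1/2)^4 = 1/8).
Hamilton's rule: n·r·B > C, so the trait is favored while C < n·r·B = 5·0.125·0.288 = 0.18.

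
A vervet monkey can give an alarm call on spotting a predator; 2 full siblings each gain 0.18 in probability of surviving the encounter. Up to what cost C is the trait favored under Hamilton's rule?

r to a full sibling = 1/2 (full sibs share both parents — two paths of length 2: r = 2·(1/2)^2 = 1/2).
Hamilton's rule: n·r·B > C, so the trait is favored while C < n·r·B = 2·0.5·0.18 = 0.18.

0.18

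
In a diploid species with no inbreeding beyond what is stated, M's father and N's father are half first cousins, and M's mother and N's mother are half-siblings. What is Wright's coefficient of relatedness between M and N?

0.078125

Wright's path rule: contributions from independent ancestry routes add.
M and N are related in two ways: half second cousins through their fathers (r = 1/64) and half first cousins through their mothers (r = 1/16).
r = 1/64 + 1/16 = 0.078125.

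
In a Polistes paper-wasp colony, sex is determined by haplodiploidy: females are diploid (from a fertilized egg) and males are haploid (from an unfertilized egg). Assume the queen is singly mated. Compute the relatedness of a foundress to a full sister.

Haplodiploid full sisters inherit their father's entire haploid genome identically (contributing 1/2) and on average half of their mother's contribution (1/2 · 1/2 = 1/4); r = 1/2 + 1/4 = 3/4.

0.75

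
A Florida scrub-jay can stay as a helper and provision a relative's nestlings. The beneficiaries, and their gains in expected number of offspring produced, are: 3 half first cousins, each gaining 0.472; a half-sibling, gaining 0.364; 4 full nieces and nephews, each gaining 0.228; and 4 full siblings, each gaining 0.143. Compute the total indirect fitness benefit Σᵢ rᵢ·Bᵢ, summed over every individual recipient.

0.6935

r to a half first cousin = 0.0625 (half first cousins share one grandparent — one path of length 4: r = (1/2)^4 = 1/16).
r to a half-sibling = 1/4 (half-sibs share one parent — one path of length 2: r = (1/2)^2 = 1/4).
r to a full niece or nephew = 1/4 (full aunt/uncle↔niece/nephew: two paths of length 3 through the shared grandparent pair: r = 2·(1/2)^3 = 1/4).
r to a full sibling = 0.5 (full sibs share both parents — two paths of length 2: r = 2·(1/2)^2 = 1/2).
Summing one r·B term per recipient: 3·0.0625·0.472 + 1·0.25·0.364 + 4·0.25·0.228 + 4·0.5·0.143 = 0.6935.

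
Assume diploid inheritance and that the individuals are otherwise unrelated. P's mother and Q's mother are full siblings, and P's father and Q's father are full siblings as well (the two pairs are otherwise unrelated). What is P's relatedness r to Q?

0.25

Relatedness sums over independent paths through distinct common ancestors.
P and Q are related in two ways: first cousins through their mothers (r = 1/8) and first cousins through their fathers (r = 1/8) — i.e. double first cousins.
r = 1/8 + 1/8 = 0.25.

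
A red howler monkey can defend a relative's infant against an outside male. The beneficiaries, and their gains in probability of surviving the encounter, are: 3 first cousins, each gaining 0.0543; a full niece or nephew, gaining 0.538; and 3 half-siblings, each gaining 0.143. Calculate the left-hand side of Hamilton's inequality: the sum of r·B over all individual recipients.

r to a first cousin = 0.125 (first cousins share one grandparent pair — two paths of length 4: r = 2·(1/2)^4 = 1/8).
r to a full niece or nephew = 1/4 (full aunt/uncle↔niece/nephew: two paths of length 3 through the shared grandparent pair: r = 2·(1/2)^3 = 1/4).
r to a half-sibling = 1/4 (half-sibs share one parent — one path of length 2: r = (1/2)^2 = 1/4).
Summing one r·B term per recipient: 3·0.125·0.0543 + 1·0.25·0.538 + 3·0.25·0.143 = 0.2621125.

0.2621125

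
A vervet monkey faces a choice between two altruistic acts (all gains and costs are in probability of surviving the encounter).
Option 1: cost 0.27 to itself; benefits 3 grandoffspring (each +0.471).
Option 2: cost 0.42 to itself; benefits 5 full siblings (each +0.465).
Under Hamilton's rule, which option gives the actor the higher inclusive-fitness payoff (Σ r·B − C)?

Option 2

Option 1: r to a grandoffspring = 0.25.
Option 1: Σ r·B − C = (3·0.25·0.471) − 0.27 = 0.08325.
Option 2: r to a full sibling = 0.5.
Option 2: Σ r·B − C = (5·0.5·0.465) − 0.42 = 0.7425.
Option 2 has the higher net inclusive-fitness payoff.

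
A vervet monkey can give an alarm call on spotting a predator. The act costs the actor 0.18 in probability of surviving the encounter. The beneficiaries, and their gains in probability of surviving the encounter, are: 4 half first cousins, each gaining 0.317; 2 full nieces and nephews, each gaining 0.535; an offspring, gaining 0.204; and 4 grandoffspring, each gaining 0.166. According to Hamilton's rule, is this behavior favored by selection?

Hamilton's rule: the trait is favored when the sum of r·B over every recipient exceeds the actor's cost C.
r to a half first cousin = 0.0625 (half first cousins share one grandparent — one path of length 4: r = (1/2)^4 = 1/16).
r to a full niece or nephew = 0.25 (full aunt/uncle↔niece/nephew: two paths of length 3 through the shared grandparent pair: r = 2·(1/2)^3 = 1/4).
r to an offspring = 1/2 (one parent–offspring link: r = (1/2)^1 = 1/2).
r to a grandoffspring = 0.25 (two parent–offspring links: r = (1/2)^2 = 1/4).
Summing one r·B term per recipient: 4·0.0625·0.317 + 2·0.25·0.535 + 1·0.5·0.204 + 4·0.25·0.166 = 0.61475.
0.61475 > 0.18: the indirect benefit exceeds the cost.

Yes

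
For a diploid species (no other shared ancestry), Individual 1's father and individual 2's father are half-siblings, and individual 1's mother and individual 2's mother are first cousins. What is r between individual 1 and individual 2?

Independent pedigree routes through distinct common ancestors add.
Individual 1 and individual 2 are related in two ways: half first cousins through their fathers (r = 1/16) and second cousins through their mothers (r = 1/32).
r = 1/16 + 1/32 = 0.09375.

0.09375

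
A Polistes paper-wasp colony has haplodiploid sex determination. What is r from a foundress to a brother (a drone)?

0.25

Her haploid brother carries none of their father's genes and a random half of their mother's genome; that half matches the maternal half of her own genome with probability 1/2: r = 1/2 · 1/2 = 1/4.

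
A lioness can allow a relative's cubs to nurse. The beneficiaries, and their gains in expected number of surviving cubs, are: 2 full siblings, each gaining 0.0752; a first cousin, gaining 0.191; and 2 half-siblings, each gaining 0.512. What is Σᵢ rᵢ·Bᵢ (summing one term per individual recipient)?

0.355075

r to a full sibling = 0.5 (full sibs share both parents — two paths of length 2: r = 2·(1/2)^2 = 1/2).
r to a first cousin = 1/8 (first cousins share one grandparent pair — two paths of length 4: r = 2·(1/2)^4 = 1/8).
r to a half-sibling = 0.25 (half-sibs share one parent — one path of length 2: r = (1/2)^2 = 1/4).
Summing one r·B term per recipient: 2·0.5·0.0752 + 1·0.125·0.191 + 2·0.25·0.512 = 0.355075.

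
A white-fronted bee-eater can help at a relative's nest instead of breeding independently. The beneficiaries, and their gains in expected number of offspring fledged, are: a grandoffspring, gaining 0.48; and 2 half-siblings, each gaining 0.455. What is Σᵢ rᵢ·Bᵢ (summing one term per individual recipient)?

r to a grandoffspring = 0.25 (two parent–offspring links: r = (1/2)^2 = 1/4).
r to a half-sibling = 1/4 (half-sibs share one parent — one path of length 2: r = (1/2)^2 = 1/4).
Summing one r·B term per recipient: 1·0.25·0.48 + 2·0.25·0.455 = 0.3475.

0.3475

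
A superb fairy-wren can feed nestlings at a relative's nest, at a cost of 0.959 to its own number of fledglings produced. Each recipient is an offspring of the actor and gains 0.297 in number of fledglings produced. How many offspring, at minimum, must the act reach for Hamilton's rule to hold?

7

r to an offspring = 0.5 (one parent–offspring link: r = (1/2)^1 = 1/2).
Hamilton's rule: n·r·B > C  ⇒  n > C/(r·B) = 0.959/(0.5·0.297) = 6.458.
The smallest integer exceeding 6.458 is 7.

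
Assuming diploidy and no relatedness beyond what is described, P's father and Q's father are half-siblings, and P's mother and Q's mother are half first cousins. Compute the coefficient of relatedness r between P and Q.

0.078125

With two independent routes of shared ancestry, r is the sum of the two contributions.
P and Q are related in two ways: half first cousins through their fathers (r = 1/16) and half second cousins through their mothers (r = 1/64).
r = 1/16 + 1/64 = 0.078125.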